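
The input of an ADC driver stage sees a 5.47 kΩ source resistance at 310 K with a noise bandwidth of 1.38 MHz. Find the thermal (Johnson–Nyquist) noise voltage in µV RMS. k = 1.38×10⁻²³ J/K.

V_n = √(4kTRB)
4kTRB = 4 × 1.38×10⁻²³ × 310 × 5.47×10³ × 1.38×10⁶ = 1.29×10⁻¹⁰ V²
V_n = √(1.29×10⁻¹⁰) = 1.14×10⁻⁵ V = 11.4 µV

11.4 µV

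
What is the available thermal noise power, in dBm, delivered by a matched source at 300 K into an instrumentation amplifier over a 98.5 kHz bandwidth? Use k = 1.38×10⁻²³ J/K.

P_n = kTB = 1.38×10⁻²³ × 300 × 9.85×10⁴ = 4.08×10⁻¹⁶ W
In dBm: 10 log₁₀(4.08×10⁻¹⁶ / 10⁻³) = −123.9 dBm

−123.9 dBm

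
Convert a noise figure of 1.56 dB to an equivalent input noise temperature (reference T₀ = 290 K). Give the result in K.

125 K

F = 10^(1.56/10) = 1.43219
T_e = (F − 1)·T₀ = (1.43219 − 1) × 290 = 125 K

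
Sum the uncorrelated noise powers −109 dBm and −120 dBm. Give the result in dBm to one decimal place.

−108.7 dBm

Convert to linear, add, convert back:
P₁ = 1.26×10⁻¹⁴ W, P₂ = 1.00×10⁻¹⁵ W
P_tot = 1.36×10⁻¹⁴ W → 10 log₁₀(P_tot / 10⁻³) = −108.7 dBm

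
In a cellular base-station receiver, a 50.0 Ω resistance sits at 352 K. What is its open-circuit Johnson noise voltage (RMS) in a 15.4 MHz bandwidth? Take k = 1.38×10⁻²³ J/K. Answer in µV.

V_n = √(4kTRB)
4kTRB = 4 × 1.38×10⁻²³ × 352 × 5.00×10¹ × 1.54×10⁷ = 1.50×10⁻¹¹ V²
V_n = √(1.50×10⁻¹¹) = 3.87×10⁻⁶ V = 3.87 µV

3.87 µV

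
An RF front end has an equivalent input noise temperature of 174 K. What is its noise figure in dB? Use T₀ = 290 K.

F = 1 + T_e/T₀ = 1 + 174/290 = 1.6
NF = 10 log₁₀(1.6) = 2.04 dB

2.04 dB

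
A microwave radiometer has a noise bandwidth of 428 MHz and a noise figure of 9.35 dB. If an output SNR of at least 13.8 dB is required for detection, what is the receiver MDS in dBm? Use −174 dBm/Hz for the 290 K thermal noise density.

−64.5 dBm

Sensitivity = −174 + 10 log₁₀(B) + NF + SNR_min
= −174 + 86.31 + 9.35 + 13.8
= −64.54 dBm → −64.5 dBm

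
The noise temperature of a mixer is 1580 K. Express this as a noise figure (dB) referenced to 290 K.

8.09 dB

F = 1 + T_e/T₀ = 1 + 1580/290 = 6.44828
NF = 10 log₁₀(6.44828) = 8.09 dB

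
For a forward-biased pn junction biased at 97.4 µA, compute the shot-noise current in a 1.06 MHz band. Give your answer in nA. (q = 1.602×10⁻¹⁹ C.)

I_n = √(2qI·B)
2qI·B = 2 × 1.602×10⁻¹⁹ × 9.74×10⁻⁵ × 1.06×10⁶ = 3.31×10⁻¹⁷ A²
I_n = √(3.31×10⁻¹⁷) = 5.75×10⁻⁹ A = 5.75 nA

5.75 nA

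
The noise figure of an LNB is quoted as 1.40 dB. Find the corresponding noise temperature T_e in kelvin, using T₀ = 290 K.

110 K

F = 10^(1.40/10) = 1.38038
T_e = (F − 1)·T₀ = (1.38038 − 1) × 290 = 110 K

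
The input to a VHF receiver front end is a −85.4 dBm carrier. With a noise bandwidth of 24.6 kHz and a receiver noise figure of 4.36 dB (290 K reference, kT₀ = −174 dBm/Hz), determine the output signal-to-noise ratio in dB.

40.3 dB

Noise floor: N = −174 + 10 log₁₀(B) + NF
10 log₁₀(2.46×10⁴) = 43.91 dB
N = −174 + 43.91 + 4.36 = −125.73 dBm
SNR = P_sig − N = −85.4 − (−125.73) = 40.33 dB → 40.3 dB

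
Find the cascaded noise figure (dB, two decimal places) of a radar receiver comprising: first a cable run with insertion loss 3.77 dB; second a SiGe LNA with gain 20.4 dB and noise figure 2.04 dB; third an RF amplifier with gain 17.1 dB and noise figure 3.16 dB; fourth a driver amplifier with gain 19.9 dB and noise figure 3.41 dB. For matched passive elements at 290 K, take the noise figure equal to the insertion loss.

5.84 dB

Convert to linear (a loss of L dB is a gain of −L dB): F_i = 10^(NF_i/10), G_i = 10^(G_i,dB/10)
  Stage 1: F_1 = 10^(3.77/10) = 2.382, G_1 = 10^(−3.77/10) = 0.4198
  Stage 2: F_2 = 10^(2.04/10) = 1.600, G_2 = 10^(20.4/10) = 109.6
  Stage 3: F_3 = 10^(3.16/10) = 2.070, G_3 = 10^(17.1/10) = 51.29
  Stage 4: F_4 = 10^(3.41/10) = 2.193, G_4 = 10^(19.9/10) = 97.72
Friis cascade:
  F = 2.382 + (1.600 − 1)/0.4198 + (2.070 − 1)/46.03 + (2.193 − 1)/2360 = 3.834
NF = 10 log₁₀(3.834) = 5.84 dB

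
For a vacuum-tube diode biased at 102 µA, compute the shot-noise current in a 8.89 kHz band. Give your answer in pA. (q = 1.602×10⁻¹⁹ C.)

539 pA

I_n = √(2qI·B)
2qI·B = 2 × 1.602×10⁻¹⁹ × 1.02×10⁻⁴ × 8.89×10³ = 2.91×10⁻¹⁹ A²
I_n = √(2.91×10⁻¹⁹) = 5.39×10⁻¹⁰ A = 539 pA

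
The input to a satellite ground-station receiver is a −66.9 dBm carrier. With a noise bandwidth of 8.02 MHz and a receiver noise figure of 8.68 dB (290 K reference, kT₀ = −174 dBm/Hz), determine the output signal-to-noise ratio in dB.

29.4 dB

Noise floor: N = −174 + 10 log₁₀(B) + NF
10 log₁₀(8.02×10⁶) = 69.04 dB
N = −174 + 69.04 + 8.68 = −96.28 dBm
SNR = P_sig − N = −66.9 − (−96.28) = 29.38 dB → 29.4 dB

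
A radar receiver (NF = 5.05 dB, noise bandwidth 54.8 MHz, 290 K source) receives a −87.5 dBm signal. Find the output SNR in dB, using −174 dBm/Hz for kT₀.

4.1 dB

Noise floor: N = −174 + 10 log₁₀(B) + NF
10 log₁₀(5.48×10⁷) = 77.39 dB
N = −174 + 77.39 + 5.05 = −91.56 dBm
SNR = P_sig − N = −87.5 − (−91.56) = 4.06 dB → 4.1 dB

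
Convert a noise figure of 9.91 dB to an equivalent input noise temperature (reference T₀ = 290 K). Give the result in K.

F = 10^(9.91/10) = 9.7949
T_e = (F − 1)·T₀ = (9.7949 − 1) × 290 = 2551 K

2551 K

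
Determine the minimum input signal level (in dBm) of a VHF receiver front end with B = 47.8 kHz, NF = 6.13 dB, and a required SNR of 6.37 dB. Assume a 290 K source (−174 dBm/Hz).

−114.7 dBm

Sensitivity = −174 + 10 log₁₀(B) + NF + SNR_min
= −174 + 46.79 + 6.13 + 6.37
= −114.71 dBm → −114.7 dBm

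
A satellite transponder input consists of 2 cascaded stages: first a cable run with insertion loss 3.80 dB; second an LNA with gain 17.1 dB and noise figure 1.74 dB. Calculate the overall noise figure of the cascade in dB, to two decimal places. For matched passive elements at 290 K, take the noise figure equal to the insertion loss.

Convert to linear (a loss of L dB is a gain of −L dB): F_i = 10^(NF_i/10), G_i = 10^(G_i,dB/10)
  Stage 1: F_1 = 10^(3.80/10) = 2.399, G_1 = 10^(−3.80/10) = 0.4169
  Stage 2: F_2 = 10^(1.74/10) = 1.493, G_2 = 10^(17.1/10) = 51.29
Friis cascade:
  F = 2.399 + (1.493 − 1)/0.4169 = 3.581
NF = 10 log₁₀(3.581) = 5.54 dB

5.54 dB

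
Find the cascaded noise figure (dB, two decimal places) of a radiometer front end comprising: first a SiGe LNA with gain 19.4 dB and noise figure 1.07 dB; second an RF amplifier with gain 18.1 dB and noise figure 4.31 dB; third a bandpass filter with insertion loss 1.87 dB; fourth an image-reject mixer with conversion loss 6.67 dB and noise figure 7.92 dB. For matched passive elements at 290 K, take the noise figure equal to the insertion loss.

Convert to linear (a loss of L dB is a gain of −L dB): F_i = 10^(NF_i/10), G_i = 10^(G_i,dB/10)
  Stage 1: F_1 = 10^(1.07/10) = 1.279, G_1 = 10^(19.4/10) = 87.10
  Stage 2: F_2 = 10^(4.31/10) = 2.698, G_2 = 10^(18.1/10) = 64.57
  Stage 3: F_3 = 10^(1.87/10) = 1.538, G_3 = 10^(−1.87/10) = 0.6501
  Stage 4: F_4 = 10^(7.92/10) = 6.194, G_4 = 10^(−6.67/10) = 0.2153
Friis cascade:
  F = 1.279 + (2.698 − 1)/87.10 + (1.538 − 1)/5623 + (6.194 − 1)/3656 = 1.300
NF = 10 log₁₀(1.300) = 1.14 dB

1.14 dB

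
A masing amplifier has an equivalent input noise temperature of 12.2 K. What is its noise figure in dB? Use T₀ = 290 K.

F = 1 + T_e/T₀ = 1 + 12.2/290 = 1.04207
NF = 10 log₁₀(1.04207) = 0.179 dB

0.179 dB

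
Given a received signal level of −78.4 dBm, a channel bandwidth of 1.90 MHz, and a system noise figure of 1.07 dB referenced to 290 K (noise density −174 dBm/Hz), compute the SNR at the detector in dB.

Noise floor: N = −174 + 10 log₁₀(B) + NF
10 log₁₀(1.90×10⁶) = 62.79 dB
N = −174 + 62.79 + 1.07 = −110.14 dBm
SNR = P_sig − N = −78.4 − (−110.14) = 31.74 dB → 31.7 dB

31.7 dB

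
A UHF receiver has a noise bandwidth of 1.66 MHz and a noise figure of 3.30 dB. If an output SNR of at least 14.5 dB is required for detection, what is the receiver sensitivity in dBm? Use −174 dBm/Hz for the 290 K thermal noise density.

Sensitivity = −174 + 10 log₁₀(B) + NF + SNR_min
= −174 + 62.2 + 3.30 + 14.5
= −94.00 dBm → −94.0 dBm

−94.0 dBm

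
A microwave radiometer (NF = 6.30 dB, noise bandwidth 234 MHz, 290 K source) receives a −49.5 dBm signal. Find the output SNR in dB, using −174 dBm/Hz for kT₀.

34.5 dB

Noise floor: N = −174 + 10 log₁₀(B) + NF
10 log₁₀(2.34×10⁸) = 83.69 dB
N = −174 + 83.69 + 6.30 = −84.01 dBm
SNR = P_sig − N = −49.5 − (−84.01) = 34.51 dB → 34.5 dB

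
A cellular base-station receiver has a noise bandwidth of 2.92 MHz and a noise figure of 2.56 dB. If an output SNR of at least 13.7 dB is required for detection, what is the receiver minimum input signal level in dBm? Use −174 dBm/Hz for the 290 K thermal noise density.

Sensitivity = −174 + 10 log₁₀(B) + NF + SNR_min
= −174 + 64.65 + 2.56 + 13.7
= −93.09 dBm → −93.1 dBm

−93.1 dBm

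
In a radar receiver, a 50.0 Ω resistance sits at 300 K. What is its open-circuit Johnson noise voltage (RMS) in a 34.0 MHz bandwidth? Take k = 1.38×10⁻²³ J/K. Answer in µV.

5.31 µV

V_n = √(4kTRB)
4kTRB = 4 × 1.38×10⁻²³ × 300 × 5.00×10¹ × 3.40×10⁷ = 2.82×10⁻¹¹ V²
V_n = √(2.82×10⁻¹¹) = 5.31×10⁻⁶ V = 5.31 µV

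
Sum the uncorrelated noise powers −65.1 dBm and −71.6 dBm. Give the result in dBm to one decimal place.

−64.2 dBm

Convert to linear, add, convert back:
P₁ = 3.09×10⁻¹⁰ W, P₂ = 6.92×10⁻¹¹ W
P_tot = 3.78×10⁻¹⁰ W → 10 log₁₀(P_tot / 10⁻³) = −64.2 dBm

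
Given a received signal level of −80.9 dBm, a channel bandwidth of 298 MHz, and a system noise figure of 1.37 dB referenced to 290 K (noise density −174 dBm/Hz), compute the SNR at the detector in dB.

7.0 dB

Noise floor: N = −174 + 10 log₁₀(B) + NF
10 log₁₀(2.98×10⁸) = 84.74 dB
N = −174 + 84.74 + 1.37 = −87.89 dBm
SNR = P_sig − N = −80.9 − (−87.89) = 6.99 dB → 7.0 dB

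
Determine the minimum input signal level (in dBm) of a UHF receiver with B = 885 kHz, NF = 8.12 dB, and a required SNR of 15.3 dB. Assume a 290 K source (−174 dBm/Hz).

Sensitivity = −174 + 10 log₁₀(B) + NF + SNR_min
= −174 + 59.47 + 8.12 + 15.3
= −91.11 dBm → −91.1 dBm

−91.1 dBm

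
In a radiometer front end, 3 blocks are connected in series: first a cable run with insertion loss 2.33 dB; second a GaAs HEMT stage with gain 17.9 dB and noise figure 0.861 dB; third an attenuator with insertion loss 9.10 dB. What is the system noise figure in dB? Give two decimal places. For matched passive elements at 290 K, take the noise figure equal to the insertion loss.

Convert to linear (a loss of L dB is a gain of −L dB): F_i = 10^(NF_i/10), G_i = 10^(G_i,dB/10)
  Stage 1: F_1 = 10^(2.33/10) = 1.710, G_1 = 10^(−2.33/10) = 0.5848
  Stage 2: F_2 = 10^(0.861/10) = 1.219, G_2 = 10^(17.9/10) = 61.66
  Stage 3: F_3 = 10^(9.10/10) = 8.128, G_3 = 10^(−9.10/10) = 0.1230
Friis cascade:
  F = 1.710 + (1.219 − 1)/0.5848 + (8.128 − 1)/36.06 = 2.283
NF = 10 log₁₀(2.283) = 3.58 dB

3.58 dB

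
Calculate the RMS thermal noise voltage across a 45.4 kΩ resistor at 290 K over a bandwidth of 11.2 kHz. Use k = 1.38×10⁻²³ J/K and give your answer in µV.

2.85 µV

V_n = √(4kTRB)
4kTRB = 4 × 1.38×10⁻²³ × 290 × 4.54×10⁴ × 1.12×10⁴ = 8.14×10⁻¹² V²
V_n = √(8.14×10⁻¹²) = 2.85×10⁻⁶ V = 2.85 µV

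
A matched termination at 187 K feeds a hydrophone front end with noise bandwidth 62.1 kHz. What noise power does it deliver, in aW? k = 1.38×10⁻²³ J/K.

P_n = kTB = 1.38×10⁻²³ × 187 × 6.21×10⁴ = 1.60×10⁻¹⁶ W = 160 aW

160 aW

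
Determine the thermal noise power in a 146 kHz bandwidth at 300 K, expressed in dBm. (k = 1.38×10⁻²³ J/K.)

−122.2 dBm

P_n = kTB = 1.38×10⁻²³ × 300 × 1.46×10⁵ = 6.04×10⁻¹⁶ W
In dBm: 10 log₁₀(6.04×10⁻¹⁶ / 10⁻³) = −122.2 dBm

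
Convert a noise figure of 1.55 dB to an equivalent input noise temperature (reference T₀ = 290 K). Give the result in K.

124 K

F = 10^(1.55/10) = 1.42889
T_e = (F − 1)·T₀ = (1.42889 − 1) × 290 = 124 K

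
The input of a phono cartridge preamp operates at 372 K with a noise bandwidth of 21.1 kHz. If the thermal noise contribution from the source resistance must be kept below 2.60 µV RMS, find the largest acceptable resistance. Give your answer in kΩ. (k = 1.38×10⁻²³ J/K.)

15.6 kΩ

Johnson–Nyquist: V_n = √(4kTRB) ⇒ R = V_n² / (4kTB)
4kTB = 4 × 1.38×10⁻²³ × 372 × 2.11×10⁴ = 4.33×10⁻¹⁶
R = (2.60×10⁻⁶)² / 4.33×10⁻¹⁶ = 1.56×10⁴ Ω = 15.6 kΩ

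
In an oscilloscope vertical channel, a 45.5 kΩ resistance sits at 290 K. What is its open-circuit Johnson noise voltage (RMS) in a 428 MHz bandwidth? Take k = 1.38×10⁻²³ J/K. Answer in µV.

558 µV

V_n = √(4kTRB)
4kTRB = 4 × 1.38×10⁻²³ × 290 × 4.55×10⁴ × 4.28×10⁸ = 3.12×10⁻⁷ V²
V_n = √(3.12×10⁻⁷) = 5.58×10⁻⁴ V = 558 µV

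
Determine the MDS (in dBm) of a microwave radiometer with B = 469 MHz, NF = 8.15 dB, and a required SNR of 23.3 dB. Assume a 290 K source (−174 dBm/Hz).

−55.8 dBm

Sensitivity = −174 + 10 log₁₀(B) + NF + SNR_min
= −174 + 86.71 + 8.15 + 23.3
= −55.84 dBm → −55.8 dBm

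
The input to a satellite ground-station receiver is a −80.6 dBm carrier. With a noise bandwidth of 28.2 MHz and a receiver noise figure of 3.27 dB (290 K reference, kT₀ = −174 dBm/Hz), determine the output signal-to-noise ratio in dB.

Noise floor: N = −174 + 10 log₁₀(B) + NF
10 log₁₀(2.82×10⁷) = 74.5 dB
N = −174 + 74.5 + 3.27 = −96.23 dBm
SNR = P_sig − N = −80.6 − (−96.23) = 15.63 dB → 15.6 dB

15.6 dB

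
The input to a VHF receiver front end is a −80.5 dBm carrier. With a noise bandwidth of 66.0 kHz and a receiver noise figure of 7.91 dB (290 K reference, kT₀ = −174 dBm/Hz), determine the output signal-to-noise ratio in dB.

Noise floor: N = −174 + 10 log₁₀(B) + NF
10 log₁₀(6.60×10⁴) = 48.2 dB
N = −174 + 48.2 + 7.91 = −117.89 dBm
SNR = P_sig − N = −80.5 − (−117.89) = 37.39 dB → 37.4 dB

37.4 dB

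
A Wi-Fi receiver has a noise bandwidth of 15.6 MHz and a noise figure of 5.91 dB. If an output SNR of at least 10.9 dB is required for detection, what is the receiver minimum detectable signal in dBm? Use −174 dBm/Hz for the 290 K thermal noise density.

−85.3 dBm

Sensitivity = −174 + 10 log₁₀(B) + NF + SNR_min
= −174 + 71.93 + 5.91 + 10.9
= −85.26 dBm → −85.3 dBm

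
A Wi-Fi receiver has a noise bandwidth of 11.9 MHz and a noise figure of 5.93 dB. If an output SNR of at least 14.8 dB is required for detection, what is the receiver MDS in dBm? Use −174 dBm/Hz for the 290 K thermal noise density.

Sensitivity = −174 + 10 log₁₀(B) + NF + SNR_min
= −174 + 70.76 + 5.93 + 14.8
= −82.51 dBm → −82.5 dBm

−82.5 dBm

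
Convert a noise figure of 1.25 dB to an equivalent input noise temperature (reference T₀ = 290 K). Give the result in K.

F = 10^(1.25/10) = 1.33352
T_e = (F − 1)·T₀ = (1.33352 − 1) × 290 = 96.7 K

96.7 K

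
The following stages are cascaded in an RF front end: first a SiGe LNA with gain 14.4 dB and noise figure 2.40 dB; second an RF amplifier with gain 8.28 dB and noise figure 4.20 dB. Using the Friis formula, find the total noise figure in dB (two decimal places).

Convert to linear (a loss of L dB is a gain of −L dB): F_i = 10^(NF_i/10), G_i = 10^(G_i,dB/10)
  Stage 1: F_1 = 10^(2.40/10) = 1.738, G_1 = 10^(14.4/10) = 27.54
  Stage 2: F_2 = 10^(4.20/10) = 2.630, G_2 = 10^(8.28/10) = 6.730
Friis cascade:
  F = 1.738 + (2.630 − 1)/27.54 = 1.797
NF = 10 log₁₀(1.797) = 2.55 dB

2.55 dB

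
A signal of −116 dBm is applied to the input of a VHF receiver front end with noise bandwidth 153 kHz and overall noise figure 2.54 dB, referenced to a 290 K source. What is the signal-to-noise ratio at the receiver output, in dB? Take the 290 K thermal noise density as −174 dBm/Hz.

Noise floor: N = −174 + 10 log₁₀(B) + NF
10 log₁₀(1.53×10⁵) = 51.85 dB
N = −174 + 51.85 + 2.54 = −119.61 dBm
SNR = P_sig − N = −116 − (−119.61) = 3.61 dB → 3.6 dB

3.6 dB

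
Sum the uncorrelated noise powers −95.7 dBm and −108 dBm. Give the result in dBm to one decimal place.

Convert to linear, add, convert back:
P₁ = 2.69×10⁻¹³ W, P₂ = 1.58×10⁻¹⁴ W
P_tot = 2.85×10⁻¹³ W → 10 log₁₀(P_tot / 10⁻³) = −95.5 dBm

−95.5 dBm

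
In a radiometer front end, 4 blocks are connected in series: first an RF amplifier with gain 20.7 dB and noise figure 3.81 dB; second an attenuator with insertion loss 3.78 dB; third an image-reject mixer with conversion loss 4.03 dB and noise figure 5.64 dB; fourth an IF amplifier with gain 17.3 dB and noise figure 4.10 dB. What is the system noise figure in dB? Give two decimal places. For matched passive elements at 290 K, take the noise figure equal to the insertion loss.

Convert to linear (a loss of L dB is a gain of −L dB): F_i = 10^(NF_i/10), G_i = 10^(G_i,dB/10)
  Stage 1: F_1 = 10^(3.81/10) = 2.404, G_1 = 10^(20.7/10) = 117.5
  Stage 2: F_2 = 10^(3.78/10) = 2.388, G_2 = 10^(−3.78/10) = 0.4188
  Stage 3: F_3 = 10^(5.64/10) = 3.664, G_3 = 10^(−4.03/10) = 0.3954
  Stage 4: F_4 = 10^(4.10/10) = 2.570, G_4 = 10^(17.3/10) = 53.70
Friis cascade:
  F = 2.404 + (2.388 − 1)/117.5 + (3.664 − 1)/49.20 + (2.570 − 1)/19.45 = 2.551
NF = 10 log₁₀(2.551) = 4.07 dB

4.07 dB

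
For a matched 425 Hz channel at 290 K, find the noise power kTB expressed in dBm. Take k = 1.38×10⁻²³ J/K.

−147.7 dBm

P_n = kTB = 1.38×10⁻²³ × 290 × 4.25×10² = 1.70×10⁻¹⁸ W
In dBm: 10 log₁₀(1.70×10⁻¹⁸ / 10⁻³) = −147.7 dBm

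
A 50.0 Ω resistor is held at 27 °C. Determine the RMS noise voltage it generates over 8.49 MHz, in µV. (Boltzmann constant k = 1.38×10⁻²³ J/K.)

2.65 µV

T = 27 °C + 273.15 = 300.15 K
V_n = √(4kTRB)
4kTRB = 4 × 1.38×10⁻²³ × 300.15 × 5.00×10¹ × 8.49×10⁶ = 7.03×10⁻¹² V²
V_n = √(7.03×10⁻¹²) = 2.65×10⁻⁶ V = 2.65 µV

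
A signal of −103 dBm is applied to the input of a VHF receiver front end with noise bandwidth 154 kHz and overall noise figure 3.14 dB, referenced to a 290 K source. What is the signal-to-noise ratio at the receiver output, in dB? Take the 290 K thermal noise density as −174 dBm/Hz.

Noise floor: N = −174 + 10 log₁₀(B) + NF
10 log₁₀(1.54×10⁵) = 51.88 dB
N = −174 + 51.88 + 3.14 = −118.98 dBm
SNR = P_sig − N = −103 − (−118.98) = 15.98 dB → 16.0 dB

16.0 dB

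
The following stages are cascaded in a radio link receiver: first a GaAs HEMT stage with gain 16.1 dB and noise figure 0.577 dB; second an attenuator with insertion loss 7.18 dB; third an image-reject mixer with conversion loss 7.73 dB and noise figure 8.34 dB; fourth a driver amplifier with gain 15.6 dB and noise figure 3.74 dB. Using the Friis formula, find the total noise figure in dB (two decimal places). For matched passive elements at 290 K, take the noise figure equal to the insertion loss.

Convert to linear (a loss of L dB is a gain of −L dB): F_i = 10^(NF_i/10), G_i = 10^(G_i,dB/10)
  Stage 1: F_1 = 10^(0.577/10) = 1.142, G_1 = 10^(16.1/10) = 40.74
  Stage 2: F_2 = 10^(7.18/10) = 5.224, G_2 = 10^(−7.18/10) = 0.1914
  Stage 3: F_3 = 10^(8.34/10) = 6.823, G_3 = 10^(−7.73/10) = 0.1687
  Stage 4: F_4 = 10^(3.74/10) = 2.366, G_4 = 10^(15.6/10) = 36.31
Friis cascade:
  F = 1.142 + (5.224 − 1)/40.74 + (6.823 − 1)/7.798 + (2.366 − 1)/1.315 = 3.031
NF = 10 log₁₀(3.031) = 4.82 dB

4.82 dB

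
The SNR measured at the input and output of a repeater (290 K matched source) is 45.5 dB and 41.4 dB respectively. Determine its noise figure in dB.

4.1 dB

NF (dB) = SNR_in(dB) − SNR_out(dB) when the source is at T₀
NF = 45.5 − 41.4 = 4.1 dB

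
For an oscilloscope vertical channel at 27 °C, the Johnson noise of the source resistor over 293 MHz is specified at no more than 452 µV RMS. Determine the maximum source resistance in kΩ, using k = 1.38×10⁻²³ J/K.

42.1 kΩ

T = 27 °C + 273.15 = 300.15 K
Johnson–Nyquist: V_n = √(4kTRB) ⇒ R = V_n² / (4kTB)
4kTB = 4 × 1.38×10⁻²³ × 300.15 × 2.93×10⁸ = 4.85×10⁻¹²
R = (4.52×10⁻⁴)² / 4.85×10⁻¹² = 4.21×10⁴ Ω = 42.1 kΩ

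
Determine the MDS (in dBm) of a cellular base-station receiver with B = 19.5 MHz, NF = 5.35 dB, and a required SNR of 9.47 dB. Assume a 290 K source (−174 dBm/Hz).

−86.3 dBm

Sensitivity = −174 + 10 log₁₀(B) + NF + SNR_min
= −174 + 72.9 + 5.35 + 9.47
= −86.28 dBm → −86.3 dBm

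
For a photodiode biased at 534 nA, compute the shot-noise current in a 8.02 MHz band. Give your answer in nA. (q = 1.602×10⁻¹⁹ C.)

I_n = √(2qI·B)
2qI·B = 2 × 1.602×10⁻¹⁹ × 5.34×10⁻⁷ × 8.02×10⁶ = 1.37×10⁻¹⁸ A²
I_n = √(1.37×10⁻¹⁸) = 1.17×10⁻⁹ A = 1.17 nA

1.17 nA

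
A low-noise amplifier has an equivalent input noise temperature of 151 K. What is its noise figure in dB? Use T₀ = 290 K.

F = 1 + T_e/T₀ = 1 + 151/290 = 1.52069
NF = 10 log₁₀(1.52069) = 1.82 dB

1.82 dB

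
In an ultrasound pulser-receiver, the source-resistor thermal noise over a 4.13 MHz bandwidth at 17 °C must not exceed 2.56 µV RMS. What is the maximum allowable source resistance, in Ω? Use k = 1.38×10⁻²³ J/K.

T = 17 °C + 273.15 = 290.15 K
Johnson–Nyquist: V_n = √(4kTRB) ⇒ R = V_n² / (4kTB)
4kTB = 4 × 1.38×10⁻²³ × 290.15 × 4.13×10⁶ = 6.61×10⁻¹⁴
R = (2.56×10⁻⁶)² / 6.61×10⁻¹⁴ = 9.91×10¹ Ω = 99.1 Ω

99.1 Ω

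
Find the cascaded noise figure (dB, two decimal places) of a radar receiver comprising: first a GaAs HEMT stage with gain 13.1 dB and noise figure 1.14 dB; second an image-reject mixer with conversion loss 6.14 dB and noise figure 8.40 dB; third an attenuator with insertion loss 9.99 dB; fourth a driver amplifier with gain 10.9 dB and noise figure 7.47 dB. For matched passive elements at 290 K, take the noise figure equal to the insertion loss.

11.01 dB

Convert to linear (a loss of L dB is a gain of −L dB): F_i = 10^(NF_i/10), G_i = 10^(G_i,dB/10)
  Stage 1: F_1 = 10^(1.14/10) = 1.300, G_1 = 10^(13.1/10) = 20.42
  Stage 2: F_2 = 10^(8.40/10) = 6.918, G_2 = 10^(−6.14/10) = 0.2432
  Stage 3: F_3 = 10^(9.99/10) = 9.977, G_3 = 10^(−9.99/10) = 0.1002
  Stage 4: F_4 = 10^(7.47/10) = 5.585, G_4 = 10^(10.9/10) = 12.30
Friis cascade:
  F = 1.300 + (6.918 − 1)/20.42 + (9.977 − 1)/4.966 + (5.585 − 1)/0.4977 = 12.61
NF = 10 log₁₀(12.61) = 11.01 dB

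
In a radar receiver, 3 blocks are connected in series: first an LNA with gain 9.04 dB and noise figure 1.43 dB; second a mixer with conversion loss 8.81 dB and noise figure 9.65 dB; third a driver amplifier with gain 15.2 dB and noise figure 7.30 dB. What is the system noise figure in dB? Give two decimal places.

Convert to linear (a loss of L dB is a gain of −L dB): F_i = 10^(NF_i/10), G_i = 10^(G_i,dB/10)
  Stage 1: F_1 = 10^(1.43/10) = 1.390, G_1 = 10^(9.04/10) = 8.017
  Stage 2: F_2 = 10^(9.65/10) = 9.226, G_2 = 10^(−8.81/10) = 0.1315
  Stage 3: F_3 = 10^(7.30/10) = 5.370, G_3 = 10^(15.2/10) = 33.11
Friis cascade:
  F = 1.390 + (9.226 − 1)/8.017 + (5.370 − 1)/1.054 = 6.561
NF = 10 log₁₀(6.561) = 8.17 dB

8.17 dB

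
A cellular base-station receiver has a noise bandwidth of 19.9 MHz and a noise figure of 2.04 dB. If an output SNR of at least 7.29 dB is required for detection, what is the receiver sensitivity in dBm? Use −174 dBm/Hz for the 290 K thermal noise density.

−91.7 dBm

Sensitivity = −174 + 10 log₁₀(B) + NF + SNR_min
= −174 + 72.99 + 2.04 + 7.29
= −91.68 dBm → −91.7 dBm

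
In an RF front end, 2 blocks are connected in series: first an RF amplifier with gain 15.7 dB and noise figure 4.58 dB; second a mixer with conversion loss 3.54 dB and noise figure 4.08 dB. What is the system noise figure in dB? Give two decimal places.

Convert to linear (a loss of L dB is a gain of −L dB): F_i = 10^(NF_i/10), G_i = 10^(G_i,dB/10)
  Stage 1: F_1 = 10^(4.58/10) = 2.871, G_1 = 10^(15.7/10) = 37.15
  Stage 2: F_2 = 10^(4.08/10) = 2.559, G_2 = 10^(−3.54/10) = 0.4426
Friis cascade:
  F = 2.871 + (2.559 − 1)/37.15 = 2.913
NF = 10 log₁₀(2.913) = 4.64 dB

4.64 dB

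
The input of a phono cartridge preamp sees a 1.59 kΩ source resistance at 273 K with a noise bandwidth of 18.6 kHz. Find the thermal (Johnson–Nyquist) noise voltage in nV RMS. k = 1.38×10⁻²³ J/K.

668 nV

V_n = √(4kTRB)
4kTRB = 4 × 1.38×10⁻²³ × 273 × 1.59×10³ × 1.86×10⁴ = 4.46×10⁻¹³ V²
V_n = √(4.46×10⁻¹³) = 6.68×10⁻⁷ V = 668 nV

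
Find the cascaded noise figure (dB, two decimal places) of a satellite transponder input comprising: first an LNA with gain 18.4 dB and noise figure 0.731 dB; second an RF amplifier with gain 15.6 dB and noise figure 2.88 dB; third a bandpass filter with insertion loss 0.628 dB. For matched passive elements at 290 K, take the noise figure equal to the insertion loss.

0.78 dB

Convert to linear (a loss of L dB is a gain of −L dB): F_i = 10^(NF_i/10), G_i = 10^(G_i,dB/10)
  Stage 1: F_1 = 10^(0.731/10) = 1.183, G_1 = 10^(18.4/10) = 69.18
  Stage 2: F_2 = 10^(2.88/10) = 1.941, G_2 = 10^(15.6/10) = 36.31
  Stage 3: F_3 = 10^(0.628/10) = 1.156, G_3 = 10^(−0.628/10) = 0.8654
Friis cascade:
  F = 1.183 + (1.941 − 1)/69.18 + (1.156 − 1)/2512 = 1.197
NF = 10 log₁₀(1.197) = 0.78 dB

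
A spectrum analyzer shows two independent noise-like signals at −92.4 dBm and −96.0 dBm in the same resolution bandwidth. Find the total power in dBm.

Convert to linear, add, convert back:
P₁ = 5.75×10⁻¹³ W, P₂ = 2.51×10⁻¹³ W
P_tot = 8.27×10⁻¹³ W → 10 log₁₀(P_tot / 10⁻³) = −90.8 dBm

−90.8 dBm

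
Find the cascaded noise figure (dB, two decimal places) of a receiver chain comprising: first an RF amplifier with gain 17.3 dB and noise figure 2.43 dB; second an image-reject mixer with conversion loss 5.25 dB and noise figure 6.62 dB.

2.59 dB

Convert to linear (a loss of L dB is a gain of −L dB): F_i = 10^(NF_i/10), G_i = 10^(G_i,dB/10)
  Stage 1: F_1 = 10^(2.43/10) = 1.750, G_1 = 10^(17.3/10) = 53.70
  Stage 2: F_2 = 10^(6.62/10) = 4.592, G_2 = 10^(−5.25/10) = 0.2985
Friis cascade:
  F = 1.750 + (4.592 − 1)/53.70 = 1.817
NF = 10 log₁₀(1.817) = 2.59 dB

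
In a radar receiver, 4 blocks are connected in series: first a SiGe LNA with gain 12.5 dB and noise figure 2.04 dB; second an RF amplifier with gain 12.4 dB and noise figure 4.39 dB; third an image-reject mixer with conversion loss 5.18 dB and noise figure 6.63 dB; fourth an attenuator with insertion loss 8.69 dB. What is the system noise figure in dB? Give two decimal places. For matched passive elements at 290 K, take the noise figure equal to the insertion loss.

2.50 dB

Convert to linear (a loss of L dB is a gain of −L dB): F_i = 10^(NF_i/10), G_i = 10^(G_i,dB/10)
  Stage 1: F_1 = 10^(2.04/10) = 1.600, G_1 = 10^(12.5/10) = 17.78
  Stage 2: F_2 = 10^(4.39/10) = 2.748, G_2 = 10^(12.4/10) = 17.38
  Stage 3: F_3 = 10^(6.63/10) = 4.603, G_3 = 10^(−5.18/10) = 0.3034
  Stage 4: F_4 = 10^(8.69/10) = 7.396, G_4 = 10^(−8.69/10) = 0.1352
Friis cascade:
  F = 1.600 + (2.748 − 1)/17.78 + (4.603 − 1)/309.0 + (7.396 − 1)/93.76 = 1.778
NF = 10 log₁₀(1.778) = 2.50 dB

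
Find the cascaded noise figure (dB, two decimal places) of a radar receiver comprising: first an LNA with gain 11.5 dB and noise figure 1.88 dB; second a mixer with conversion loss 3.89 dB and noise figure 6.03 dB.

Convert to linear (a loss of L dB is a gain of −L dB): F_i = 10^(NF_i/10), G_i = 10^(G_i,dB/10)
  Stage 1: F_1 = 10^(1.88/10) = 1.542, G_1 = 10^(11.5/10) = 14.13
  Stage 2: F_2 = 10^(6.03/10) = 4.009, G_2 = 10^(−3.89/10) = 0.4083
Friis cascade:
  F = 1.542 + (4.009 − 1)/14.13 = 1.755
NF = 10 log₁₀(1.755) = 2.44 dB

2.44 dB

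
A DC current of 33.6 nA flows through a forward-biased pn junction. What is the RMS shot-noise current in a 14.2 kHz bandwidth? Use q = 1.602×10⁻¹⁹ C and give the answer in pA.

12.4 pA

I_n = √(2qI·B)
2qI·B = 2 × 1.602×10⁻¹⁹ × 3.36×10⁻⁸ × 1.42×10⁴ = 1.53×10⁻²² A²
I_n = √(1.53×10⁻²²) = 1.24×10⁻¹¹ A = 12.4 pA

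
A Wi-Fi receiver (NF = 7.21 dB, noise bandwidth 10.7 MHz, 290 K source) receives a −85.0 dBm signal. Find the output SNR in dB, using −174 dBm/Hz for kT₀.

11.5 dB

Noise floor: N = −174 + 10 log₁₀(B) + NF
10 log₁₀(1.07×10⁷) = 70.29 dB
N = −174 + 70.29 + 7.21 = −96.50 dBm
SNR = P_sig − N = −85.0 − (−96.50) = 11.50 dB → 11.5 dB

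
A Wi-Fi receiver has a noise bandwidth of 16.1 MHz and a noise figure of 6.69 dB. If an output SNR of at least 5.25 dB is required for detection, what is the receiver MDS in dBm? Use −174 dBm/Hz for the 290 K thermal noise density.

Sensitivity = −174 + 10 log₁₀(B) + NF + SNR_min
= −174 + 72.07 + 6.69 + 5.25
= −89.99 dBm → −90.0 dBm

−90.0 dBm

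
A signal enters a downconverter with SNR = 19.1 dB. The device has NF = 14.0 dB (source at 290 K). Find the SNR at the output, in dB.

5.1 dB

By definition F = SNR_in/SNR_out, so in dB: SNR_out = SNR_in − NF
SNR_out = 19.1 − 14.0 = 5.1 dB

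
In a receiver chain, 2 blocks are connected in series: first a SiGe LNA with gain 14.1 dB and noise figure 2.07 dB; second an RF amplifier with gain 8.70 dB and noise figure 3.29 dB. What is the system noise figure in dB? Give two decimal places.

Convert to linear (a loss of L dB is a gain of −L dB): F_i = 10^(NF_i/10), G_i = 10^(G_i,dB/10)
  Stage 1: F_1 = 10^(2.07/10) = 1.611, G_1 = 10^(14.1/10) = 25.70
  Stage 2: F_2 = 10^(3.29/10) = 2.133, G_2 = 10^(8.70/10) = 7.413
Friis cascade:
  F = 1.611 + (2.133 − 1)/25.70 = 1.655
NF = 10 log₁₀(1.655) = 2.19 dB

2.19 dB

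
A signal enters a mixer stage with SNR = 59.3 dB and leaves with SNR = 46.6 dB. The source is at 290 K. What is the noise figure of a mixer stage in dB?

NF (dB) = SNR_in(dB) − SNR_out(dB) when the source is at T₀
NF = 59.3 − 46.6 = 12.7 dB

12.7 dB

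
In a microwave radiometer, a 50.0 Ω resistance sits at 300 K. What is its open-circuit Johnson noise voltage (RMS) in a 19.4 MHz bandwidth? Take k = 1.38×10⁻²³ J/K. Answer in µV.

4.01 µV

V_n = √(4kTRB)
4kTRB = 4 × 1.38×10⁻²³ × 300 × 5.00×10¹ × 1.94×10⁷ = 1.61×10⁻¹¹ V²
V_n = √(1.61×10⁻¹¹) = 4.01×10⁻⁶ V = 4.01 µV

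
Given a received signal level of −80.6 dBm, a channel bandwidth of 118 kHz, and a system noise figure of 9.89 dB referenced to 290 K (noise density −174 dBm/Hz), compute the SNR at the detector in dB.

Noise floor: N = −174 + 10 log₁₀(B) + NF
10 log₁₀(1.18×10⁵) = 50.72 dB
N = −174 + 50.72 + 9.89 = −113.39 dBm
SNR = P_sig − N = −80.6 − (−113.39) = 32.79 dB → 32.8 dB

32.8 dB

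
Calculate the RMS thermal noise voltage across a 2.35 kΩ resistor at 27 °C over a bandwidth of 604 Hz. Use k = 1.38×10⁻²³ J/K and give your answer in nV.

T = 27 °C + 273.15 = 300.15 K
V_n = √(4kTRB)
4kTRB = 4 × 1.38×10⁻²³ × 300.15 × 2.35×10³ × 6.04×10² = 2.35×10⁻¹⁴ V²
V_n = √(2.35×10⁻¹⁴) = 1.53×10⁻⁷ V = 153 nV

153 nV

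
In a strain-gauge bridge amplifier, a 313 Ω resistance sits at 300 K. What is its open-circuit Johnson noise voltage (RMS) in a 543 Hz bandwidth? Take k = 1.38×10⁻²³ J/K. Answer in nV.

V_n = √(4kTRB)
4kTRB = 4 × 1.38×10⁻²³ × 300 × 3.13×10² × 5.43×10² = 2.81×10⁻¹⁵ V²
V_n = √(2.81×10⁻¹⁵) = 5.31×10⁻⁸ V = 53.1 nV

53.1 nV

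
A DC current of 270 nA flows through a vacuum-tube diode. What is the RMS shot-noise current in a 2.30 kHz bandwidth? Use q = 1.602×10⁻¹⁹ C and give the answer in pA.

I_n = √(2qI·B)
2qI·B = 2 × 1.602×10⁻¹⁹ × 2.70×10⁻⁷ × 2.30×10³ = 1.99×10⁻²² A²
I_n = √(1.99×10⁻²²) = 1.41×10⁻¹¹ A = 14.1 pA

14.1 pA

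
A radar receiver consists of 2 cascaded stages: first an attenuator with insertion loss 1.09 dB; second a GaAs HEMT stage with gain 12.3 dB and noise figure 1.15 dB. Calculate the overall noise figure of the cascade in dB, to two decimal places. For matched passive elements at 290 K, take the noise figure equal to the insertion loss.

Convert to linear (a loss of L dB is a gain of −L dB): F_i = 10^(NF_i/10), G_i = 10^(G_i,dB/10)
  Stage 1: F_1 = 10^(1.09/10) = 1.285, G_1 = 10^(−1.09/10) = 0.7780
  Stage 2: F_2 = 10^(1.15/10) = 1.303, G_2 = 10^(12.3/10) = 16.98
Friis cascade:
  F = 1.285 + (1.303 − 1)/0.7780 = 1.675
NF = 10 log₁₀(1.675) = 2.24 dB

2.24 dB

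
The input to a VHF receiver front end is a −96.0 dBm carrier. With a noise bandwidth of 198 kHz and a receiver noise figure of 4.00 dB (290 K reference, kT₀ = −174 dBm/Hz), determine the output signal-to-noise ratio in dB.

Noise floor: N = −174 + 10 log₁₀(B) + NF
10 log₁₀(1.98×10⁵) = 52.97 dB
N = −174 + 52.97 + 4.00 = −117.03 dBm
SNR = P_sig − N = −96.0 − (−117.03) = 21.03 dB → 21.0 dB

21.0 dB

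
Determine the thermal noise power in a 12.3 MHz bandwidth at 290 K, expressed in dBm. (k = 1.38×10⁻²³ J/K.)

−103.1 dBm

P_n = kTB = 1.38×10⁻²³ × 290 × 1.23×10⁷ = 4.92×10⁻¹⁴ W
In dBm: 10 log₁₀(4.92×10⁻¹⁴ / 10⁻³) = −103.1 dBm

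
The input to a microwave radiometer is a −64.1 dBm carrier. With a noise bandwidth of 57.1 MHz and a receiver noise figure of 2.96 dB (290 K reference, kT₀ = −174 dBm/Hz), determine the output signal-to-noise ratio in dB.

Noise floor: N = −174 + 10 log₁₀(B) + NF
10 log₁₀(5.71×10⁷) = 77.57 dB
N = −174 + 77.57 + 2.96 = −93.47 dBm
SNR = P_sig − N = −64.1 − (−93.47) = 29.37 dB → 29.4 dB

29.4 dB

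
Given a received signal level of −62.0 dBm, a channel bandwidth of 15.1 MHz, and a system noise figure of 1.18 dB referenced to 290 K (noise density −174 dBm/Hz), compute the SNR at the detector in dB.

39.0 dB

Noise floor: N = −174 + 10 log₁₀(B) + NF
10 log₁₀(1.51×10⁷) = 71.79 dB
N = −174 + 71.79 + 1.18 = −101.03 dBm
SNR = P_sig − N = −62.0 − (−101.03) = 39.03 dB → 39.0 dB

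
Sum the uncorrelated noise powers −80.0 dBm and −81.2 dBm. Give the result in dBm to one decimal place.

Convert to linear, add, convert back:
P₁ = 1.00×10⁻¹¹ W, P₂ = 7.59×10⁻¹² W
P_tot = 1.76×10⁻¹¹ W → 10 log₁₀(P_tot / 10⁻³) = −77.5 dBm

−77.5 dBm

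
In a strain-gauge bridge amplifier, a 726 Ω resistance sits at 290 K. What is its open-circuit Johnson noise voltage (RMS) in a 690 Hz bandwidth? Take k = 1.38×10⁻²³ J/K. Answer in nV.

V_n = √(4kTRB)
4kTRB = 4 × 1.38×10⁻²³ × 290 × 7.26×10² × 6.90×10² = 8.02×10⁻¹⁵ V²
V_n = √(8.02×10⁻¹⁵) = 8.95×10⁻⁸ V = 89.5 nV

89.5 nV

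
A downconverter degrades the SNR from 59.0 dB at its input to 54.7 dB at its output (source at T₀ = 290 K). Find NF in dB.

NF (dB) = SNR_in(dB) − SNR_out(dB) when the source is at T₀
NF = 59.0 − 54.7 = 4.3 dB

4.3 dB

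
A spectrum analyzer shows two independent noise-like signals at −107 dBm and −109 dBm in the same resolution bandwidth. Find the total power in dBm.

−104.9 dBm

Convert to linear, add, convert back:
P₁ = 2.00×10⁻¹⁴ W, P₂ = 1.26×10⁻¹⁴ W
P_tot = 3.25×10⁻¹⁴ W → 10 log₁₀(P_tot / 10⁻³) = −104.9 dBm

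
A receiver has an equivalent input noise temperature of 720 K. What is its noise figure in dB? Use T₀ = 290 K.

F = 1 + T_e/T₀ = 1 + 720/290 = 3.48276
NF = 10 log₁₀(3.48276) = 5.42 dB

5.42 dB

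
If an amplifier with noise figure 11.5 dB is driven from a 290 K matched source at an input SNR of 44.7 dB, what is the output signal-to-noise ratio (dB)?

33.2 dB

By definition F = SNR_in/SNR_out, so in dB: SNR_out = SNR_in − NF
SNR_out = 44.7 − 11.5 = 33.2 dB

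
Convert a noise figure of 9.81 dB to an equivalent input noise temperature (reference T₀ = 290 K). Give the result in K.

F = 10^(9.81/10) = 9.57194
T_e = (F − 1)·T₀ = (9.57194 − 1) × 290 = 2486 K

2486 K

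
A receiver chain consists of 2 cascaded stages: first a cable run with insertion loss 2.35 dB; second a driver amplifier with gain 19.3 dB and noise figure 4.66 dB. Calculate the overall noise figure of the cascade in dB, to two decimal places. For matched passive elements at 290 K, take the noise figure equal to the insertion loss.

7.01 dB

Convert to linear (a loss of L dB is a gain of −L dB): F_i = 10^(NF_i/10), G_i = 10^(G_i,dB/10)
  Stage 1: F_1 = 10^(2.35/10) = 1.718, G_1 = 10^(−2.35/10) = 0.5821
  Stage 2: F_2 = 10^(4.66/10) = 2.924, G_2 = 10^(19.3/10) = 85.11
Friis cascade:
  F = 1.718 + (2.924 − 1)/0.5821 = 5.023
NF = 10 log₁₀(5.023) = 7.01 dB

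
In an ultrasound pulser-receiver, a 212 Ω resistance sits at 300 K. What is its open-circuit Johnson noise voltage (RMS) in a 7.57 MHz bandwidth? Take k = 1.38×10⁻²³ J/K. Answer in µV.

V_n = √(4kTRB)
4kTRB = 4 × 1.38×10⁻²³ × 300 × 2.12×10² × 7.57×10⁶ = 2.66×10⁻¹¹ V²
V_n = √(2.66×10⁻¹¹) = 5.16×10⁻⁶ V = 5.16 µV

5.16 µV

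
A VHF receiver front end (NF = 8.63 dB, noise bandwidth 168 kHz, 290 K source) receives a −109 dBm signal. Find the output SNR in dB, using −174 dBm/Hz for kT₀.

4.1 dB

Noise floor: N = −174 + 10 log₁₀(B) + NF
10 log₁₀(1.68×10⁵) = 52.25 dB
N = −174 + 52.25 + 8.63 = −113.12 dBm
SNR = P_sig − N = −109 − (−113.12) = 4.12 dB → 4.1 dB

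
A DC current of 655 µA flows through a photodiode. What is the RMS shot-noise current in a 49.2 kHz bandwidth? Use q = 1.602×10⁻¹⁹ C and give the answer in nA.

I_n = √(2qI·B)
2qI·B = 2 × 1.602×10⁻¹⁹ × 6.55×10⁻⁴ × 4.92×10⁴ = 1.03×10⁻¹⁷ A²
I_n = √(1.03×10⁻¹⁷) = 3.21×10⁻⁹ A = 3.21 nA

3.21 nA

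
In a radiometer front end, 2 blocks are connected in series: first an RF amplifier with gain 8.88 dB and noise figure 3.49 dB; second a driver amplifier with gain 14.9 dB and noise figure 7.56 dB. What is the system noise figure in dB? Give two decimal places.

4.54 dB

Convert to linear (a loss of L dB is a gain of −L dB): F_i = 10^(NF_i/10), G_i = 10^(G_i,dB/10)
  Stage 1: F_1 = 10^(3.49/10) = 2.234, G_1 = 10^(8.88/10) = 7.727
  Stage 2: F_2 = 10^(7.56/10) = 5.702, G_2 = 10^(14.9/10) = 30.90
Friis cascade:
  F = 2.234 + (5.702 − 1)/7.727 = 2.842
NF = 10 log₁₀(2.842) = 4.54 dB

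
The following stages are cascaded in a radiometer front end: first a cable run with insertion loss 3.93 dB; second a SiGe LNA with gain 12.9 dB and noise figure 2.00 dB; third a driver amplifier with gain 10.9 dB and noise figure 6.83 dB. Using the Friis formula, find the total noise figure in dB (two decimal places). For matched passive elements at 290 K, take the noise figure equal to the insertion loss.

6.44 dB

Convert to linear (a loss of L dB is a gain of −L dB): F_i = 10^(NF_i/10), G_i = 10^(G_i,dB/10)
  Stage 1: F_1 = 10^(3.93/10) = 2.472, G_1 = 10^(−3.93/10) = 0.4046
  Stage 2: F_2 = 10^(2.00/10) = 1.585, G_2 = 10^(12.9/10) = 19.50
  Stage 3: F_3 = 10^(6.83/10) = 4.819, G_3 = 10^(10.9/10) = 12.30
Friis cascade:
  F = 2.472 + (1.585 − 1)/0.4046 + (4.819 − 1)/7.889 = 4.402
NF = 10 log₁₀(4.402) = 6.44 dB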